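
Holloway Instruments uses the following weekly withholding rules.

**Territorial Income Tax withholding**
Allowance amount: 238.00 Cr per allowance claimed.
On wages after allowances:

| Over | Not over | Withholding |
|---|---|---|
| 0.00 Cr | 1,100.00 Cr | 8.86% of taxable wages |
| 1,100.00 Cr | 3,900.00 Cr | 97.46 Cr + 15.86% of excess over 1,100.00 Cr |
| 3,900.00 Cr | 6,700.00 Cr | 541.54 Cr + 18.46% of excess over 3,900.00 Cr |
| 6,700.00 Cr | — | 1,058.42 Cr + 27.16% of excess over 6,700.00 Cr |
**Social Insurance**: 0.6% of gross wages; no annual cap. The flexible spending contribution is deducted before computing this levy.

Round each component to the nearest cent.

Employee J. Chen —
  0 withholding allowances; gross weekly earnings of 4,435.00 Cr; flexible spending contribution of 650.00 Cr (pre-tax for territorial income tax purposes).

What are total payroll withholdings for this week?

Territorial Income Tax: taxable = 4,435.00 Cr − 650.00 Cr = 3,785.00 Cr
  97.46 Cr + 15.86% × (3,785.00 Cr − 1,100.00 Cr) = 97.46 Cr + 15.86% × 2,685.00 Cr = 523.30 Cr
Social Insurance: 0.6% × 3,785.00 Cr = 22.71 Cr
Total: 523.30 Cr + 22.71 Cr = 546.01 Cr

546.01 Cr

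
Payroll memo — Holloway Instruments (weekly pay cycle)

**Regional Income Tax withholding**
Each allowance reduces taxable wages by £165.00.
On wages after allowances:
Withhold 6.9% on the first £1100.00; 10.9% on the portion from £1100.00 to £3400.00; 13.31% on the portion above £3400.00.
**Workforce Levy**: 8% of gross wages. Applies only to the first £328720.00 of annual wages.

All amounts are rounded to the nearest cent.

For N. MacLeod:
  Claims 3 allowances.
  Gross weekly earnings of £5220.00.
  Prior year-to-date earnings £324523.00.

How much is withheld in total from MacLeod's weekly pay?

£838.72

Regional Income Tax: taxable = £5220.00 − 3×£165.00 = £4725.00
  £326.60 + 13.31% × (£4725.00 − £3400.00) = £326.60 + 13.31% × £1325.00 = £502.96
Workforce Levy: cap £328720.00 − YTD £324523.00 = £4197.00 subject; 8% × £4197.00 = £335.76
Total: £502.96 + £335.76 = £838.72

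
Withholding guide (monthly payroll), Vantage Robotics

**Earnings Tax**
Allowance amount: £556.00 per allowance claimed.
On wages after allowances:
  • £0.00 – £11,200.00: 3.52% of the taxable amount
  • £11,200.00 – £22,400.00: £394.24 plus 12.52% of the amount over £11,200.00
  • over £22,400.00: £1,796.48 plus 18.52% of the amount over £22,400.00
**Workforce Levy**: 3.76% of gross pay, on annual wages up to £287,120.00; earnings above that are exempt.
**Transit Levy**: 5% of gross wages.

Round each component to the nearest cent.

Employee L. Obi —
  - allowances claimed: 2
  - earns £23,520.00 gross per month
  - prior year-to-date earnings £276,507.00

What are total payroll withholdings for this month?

Earnings Tax: taxable = £23,520.00 − 2×£556.00 = £22,408.00
  £1,796.48 + 18.52% × (£22,408.00 − £22,400.00) = £1,796.48 + 18.52% × £8.00 = £1,797.96
Workforce Levy: cap £287,120.00 − YTD £276,507.00 = £10,613.00 subject; 3.76% × £10,613.00 = £399.05
Transit Levy: 5% × £23,520.00 = £1,176.00
Total: £1,797.96 + £399.05 + £1,176.00 = £3,373.01

£3,373.01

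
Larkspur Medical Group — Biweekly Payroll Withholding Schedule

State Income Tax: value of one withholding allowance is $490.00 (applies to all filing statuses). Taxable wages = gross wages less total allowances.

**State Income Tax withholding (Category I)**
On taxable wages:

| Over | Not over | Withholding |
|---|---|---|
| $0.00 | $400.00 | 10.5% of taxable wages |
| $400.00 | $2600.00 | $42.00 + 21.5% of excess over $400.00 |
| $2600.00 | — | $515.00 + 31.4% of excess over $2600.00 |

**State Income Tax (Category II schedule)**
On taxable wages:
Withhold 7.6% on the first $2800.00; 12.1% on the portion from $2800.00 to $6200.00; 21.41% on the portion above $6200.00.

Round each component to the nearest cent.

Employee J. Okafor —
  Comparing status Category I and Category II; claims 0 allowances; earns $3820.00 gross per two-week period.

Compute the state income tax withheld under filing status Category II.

State Income Tax (Category II): taxable = $3820.00
  $212.80 + 12.1% × ($3820.00 − $2800.00) = $212.80 + 12.1% × $1020.00 = $336.22

$336.22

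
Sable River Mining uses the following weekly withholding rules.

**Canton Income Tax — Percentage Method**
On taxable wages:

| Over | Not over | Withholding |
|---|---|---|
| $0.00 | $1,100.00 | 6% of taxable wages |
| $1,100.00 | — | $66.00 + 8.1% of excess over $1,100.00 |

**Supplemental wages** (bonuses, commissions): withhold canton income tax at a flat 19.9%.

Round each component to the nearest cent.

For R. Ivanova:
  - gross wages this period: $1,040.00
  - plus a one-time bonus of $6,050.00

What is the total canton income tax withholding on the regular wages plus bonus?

Canton Income Tax: taxable = $1,040.00
  6% × $1,040.00 = $62.40
Supplemental (19.9% flat on bonus): 19.9% × $6,050.00 = $1,203.95
Total canton income tax: $62.40 + $1,203.95 = $1,266.35

$1,266.35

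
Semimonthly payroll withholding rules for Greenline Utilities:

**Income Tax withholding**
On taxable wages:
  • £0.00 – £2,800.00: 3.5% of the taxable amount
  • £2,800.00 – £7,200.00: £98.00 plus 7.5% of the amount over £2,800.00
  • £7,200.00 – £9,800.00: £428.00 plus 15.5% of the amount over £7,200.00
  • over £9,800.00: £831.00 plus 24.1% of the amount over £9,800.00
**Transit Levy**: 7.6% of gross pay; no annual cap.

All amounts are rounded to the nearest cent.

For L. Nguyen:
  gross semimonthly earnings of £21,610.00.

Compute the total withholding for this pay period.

£5,319.57

Income Tax: taxable = £21,610.00
  £831.00 + 24.1% × (£21,610.00 − £9,800.00) = £831.00 + 24.1% × £11,810.00 = £3,677.21
Transit Levy: 7.6% × £21,610.00 = £1,642.36
Total: £3,677.21 + £1,642.36 = £5,319.57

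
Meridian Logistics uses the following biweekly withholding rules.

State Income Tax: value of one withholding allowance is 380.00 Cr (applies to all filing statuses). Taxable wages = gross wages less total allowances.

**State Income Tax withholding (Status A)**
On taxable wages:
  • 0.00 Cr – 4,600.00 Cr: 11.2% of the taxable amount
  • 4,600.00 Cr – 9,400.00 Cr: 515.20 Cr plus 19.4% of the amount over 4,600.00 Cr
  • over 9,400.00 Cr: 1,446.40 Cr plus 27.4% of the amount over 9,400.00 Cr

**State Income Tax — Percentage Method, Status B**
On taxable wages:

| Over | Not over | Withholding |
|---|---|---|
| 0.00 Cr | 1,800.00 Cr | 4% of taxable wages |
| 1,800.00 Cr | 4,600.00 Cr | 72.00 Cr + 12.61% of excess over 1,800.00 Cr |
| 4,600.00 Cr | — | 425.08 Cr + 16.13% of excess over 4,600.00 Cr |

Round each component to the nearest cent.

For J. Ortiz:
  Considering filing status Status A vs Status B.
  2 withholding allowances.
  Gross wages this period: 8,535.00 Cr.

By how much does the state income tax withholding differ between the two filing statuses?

State Income Tax (Status A): taxable = 8,535.00 Cr − 2×380.00 Cr = 7,775.00 Cr
  515.20 Cr + 19.4% × (7,775.00 Cr − 4,600.00 Cr) = 515.20 Cr + 19.4% × 3,175.00 Cr = 1,131.15 Cr
State Income Tax (Status B): taxable = 8,535.00 Cr − 2×380.00 Cr = 7,775.00 Cr
  425.08 Cr + 16.13% × (7,775.00 Cr − 4,600.00 Cr) = 425.08 Cr + 16.13% × 3,175.00 Cr = 937.21 Cr
Difference: |1,131.15 Cr − 937.21 Cr| = 193.94 Cr (higher under Status A)

193.94 Cr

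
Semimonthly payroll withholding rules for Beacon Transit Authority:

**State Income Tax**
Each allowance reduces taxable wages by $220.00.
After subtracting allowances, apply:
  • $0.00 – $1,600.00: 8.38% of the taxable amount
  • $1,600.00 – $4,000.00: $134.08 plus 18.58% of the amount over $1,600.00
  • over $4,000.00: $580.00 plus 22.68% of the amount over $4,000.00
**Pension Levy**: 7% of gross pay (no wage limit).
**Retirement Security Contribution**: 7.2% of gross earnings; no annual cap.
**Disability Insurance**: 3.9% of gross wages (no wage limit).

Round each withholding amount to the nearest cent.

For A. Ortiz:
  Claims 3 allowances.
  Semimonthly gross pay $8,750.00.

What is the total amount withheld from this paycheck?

State Income Tax: taxable = $8,750.00 − 3×$220.00 = $8,090.00
  $580.00 + 22.68% × ($8,090.00 − $4,000.00) = $580.00 + 22.68% × $4,090.00 = $1,507.61
Pension Levy: 7% × $8,750.00 = $612.50
Retirement Security Contribution: 7.2% × $8,750.00 = $630.00
Disability Insurance: 3.9% × $8,750.00 = $341.25
Total: $1,507.61 + $612.50 + $630.00 + $341.25 = $3,091.36

$3,091.36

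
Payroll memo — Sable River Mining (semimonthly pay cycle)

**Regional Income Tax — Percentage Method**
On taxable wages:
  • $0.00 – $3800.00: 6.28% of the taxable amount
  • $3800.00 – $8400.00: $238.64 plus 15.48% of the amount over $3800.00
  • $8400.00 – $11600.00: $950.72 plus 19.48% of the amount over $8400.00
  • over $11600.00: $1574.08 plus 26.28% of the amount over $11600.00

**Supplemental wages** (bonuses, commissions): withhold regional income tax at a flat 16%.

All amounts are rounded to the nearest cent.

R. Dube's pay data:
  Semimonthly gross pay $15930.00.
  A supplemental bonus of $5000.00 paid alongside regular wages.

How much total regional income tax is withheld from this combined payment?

$3512.00

Regional Income Tax: taxable = $15930.00
  $1574.08 + 26.28% × ($15930.00 − $11600.00) = $1574.08 + 26.28% × $4330.00 = $2712.00
Supplemental (16% flat on bonus): 16% × $5000.00 = $800.00
Total regional income tax: $2712.00 + $800.00 = $3512.00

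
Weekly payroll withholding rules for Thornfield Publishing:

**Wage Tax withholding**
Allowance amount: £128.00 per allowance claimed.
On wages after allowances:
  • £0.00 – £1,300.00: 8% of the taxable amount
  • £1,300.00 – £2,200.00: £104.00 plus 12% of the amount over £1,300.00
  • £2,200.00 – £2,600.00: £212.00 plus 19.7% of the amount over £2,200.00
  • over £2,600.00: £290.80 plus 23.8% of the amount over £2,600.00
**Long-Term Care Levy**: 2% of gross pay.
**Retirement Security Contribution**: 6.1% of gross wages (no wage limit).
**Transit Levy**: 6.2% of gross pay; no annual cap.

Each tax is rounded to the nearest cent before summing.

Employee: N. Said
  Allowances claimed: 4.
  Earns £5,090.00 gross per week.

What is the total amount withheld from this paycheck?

Wage Tax: taxable = £5,090.00 − 4×£128.00 = £4,578.00
  £290.80 + 23.8% × (£4,578.00 − £2,600.00) = £290.80 + 23.8% × £1,978.00 = £761.56
Long-Term Care Levy: 2% × £5,090.00 = £101.80
Retirement Security Contribution: 6.1% × £5,090.00 = £310.49
Transit Levy: 6.2% × £5,090.00 = £315.58
Total: £761.56 + £101.80 + £310.49 + £315.58 = £1,489.43

£1,489.43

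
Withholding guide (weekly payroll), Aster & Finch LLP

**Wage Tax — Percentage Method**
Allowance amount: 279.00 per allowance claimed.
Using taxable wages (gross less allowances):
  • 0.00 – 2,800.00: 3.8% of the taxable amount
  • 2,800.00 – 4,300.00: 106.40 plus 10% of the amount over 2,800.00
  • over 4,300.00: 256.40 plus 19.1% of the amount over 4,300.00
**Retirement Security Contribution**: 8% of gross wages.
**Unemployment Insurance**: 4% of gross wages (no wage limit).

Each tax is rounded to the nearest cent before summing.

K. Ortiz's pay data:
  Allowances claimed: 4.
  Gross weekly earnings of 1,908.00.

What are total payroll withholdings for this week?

259.06

Wage Tax: taxable = 1,908.00 − 4×279.00 = 792.00
  3.8% × 792.00 = 30.10
Retirement Security Contribution: 8% × 1,908.00 = 152.64
Unemployment Insurance: 4% × 1,908.00 = 76.32
Total: 30.10 + 152.64 + 76.32 = 259.06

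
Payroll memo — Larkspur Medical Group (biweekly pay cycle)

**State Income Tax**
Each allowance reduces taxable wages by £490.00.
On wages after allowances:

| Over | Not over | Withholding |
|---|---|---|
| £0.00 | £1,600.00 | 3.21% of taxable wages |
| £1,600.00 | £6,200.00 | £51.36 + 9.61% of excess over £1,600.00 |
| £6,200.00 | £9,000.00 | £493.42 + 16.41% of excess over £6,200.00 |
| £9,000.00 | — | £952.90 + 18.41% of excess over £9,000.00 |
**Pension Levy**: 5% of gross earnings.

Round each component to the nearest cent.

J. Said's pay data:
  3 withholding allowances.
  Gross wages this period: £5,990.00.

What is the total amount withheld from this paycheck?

State Income Tax: taxable = £5,990.00 − 3×£490.00 = £4,520.00
  £51.36 + 9.61% × (£4,520.00 − £1,600.00) = £51.36 + 9.61% × £2,920.00 = £331.97
Pension Levy: 5% × £5,990.00 = £299.50
Total: £331.97 + £299.50 = £631.47

£631.47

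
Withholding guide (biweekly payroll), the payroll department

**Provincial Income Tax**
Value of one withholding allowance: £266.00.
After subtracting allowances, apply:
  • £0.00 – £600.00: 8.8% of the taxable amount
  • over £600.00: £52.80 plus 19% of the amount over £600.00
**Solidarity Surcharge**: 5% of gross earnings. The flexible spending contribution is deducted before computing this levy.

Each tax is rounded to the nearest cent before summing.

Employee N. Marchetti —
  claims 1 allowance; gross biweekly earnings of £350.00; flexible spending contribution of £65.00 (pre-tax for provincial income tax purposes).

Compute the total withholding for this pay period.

£15.92

Provincial Income Tax: taxable = £350.00 − £65.00 − 1×£266.00 = £19.00
  8.8% × £19.00 = £1.67
Solidarity Surcharge: 5% × £285.00 = £14.25
Total: £1.67 + £14.25 = £15.92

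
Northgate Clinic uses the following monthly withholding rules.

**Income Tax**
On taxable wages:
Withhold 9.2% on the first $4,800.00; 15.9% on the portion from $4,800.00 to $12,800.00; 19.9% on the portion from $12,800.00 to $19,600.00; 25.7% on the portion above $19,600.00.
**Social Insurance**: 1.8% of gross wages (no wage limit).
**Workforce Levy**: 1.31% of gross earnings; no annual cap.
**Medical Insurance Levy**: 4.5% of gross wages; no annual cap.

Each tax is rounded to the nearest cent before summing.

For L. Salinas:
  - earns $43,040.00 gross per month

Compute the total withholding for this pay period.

$12,366.22

Income Tax: taxable = $43,040.00
  $3,066.80 + 25.7% × ($43,040.00 − $19,600.00) = $3,066.80 + 25.7% × $23,440.00 = $9,090.88
Social Insurance: 1.8% × $43,040.00 = $774.72
Workforce Levy: 1.31% × $43,040.00 = $563.82
Medical Insurance Levy: 4.5% × $43,040.00 = $1,936.80
Total: $9,090.88 + $774.72 + $563.82 + $1,936.80 = $12,366.22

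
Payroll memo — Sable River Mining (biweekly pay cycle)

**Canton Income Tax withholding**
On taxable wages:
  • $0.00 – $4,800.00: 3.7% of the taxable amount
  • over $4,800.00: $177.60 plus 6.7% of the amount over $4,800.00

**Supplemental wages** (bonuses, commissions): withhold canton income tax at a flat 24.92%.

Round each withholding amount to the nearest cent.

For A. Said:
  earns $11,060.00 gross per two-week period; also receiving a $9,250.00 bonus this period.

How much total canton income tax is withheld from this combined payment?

$2,902.12

Canton Income Tax: taxable = $11,060.00
  $177.60 + 6.7% × ($11,060.00 − $4,800.00) = $177.60 + 6.7% × $6,260.00 = $597.02
Supplemental (24.92% flat on bonus): 24.92% × $9,250.00 = $2,305.10
Total canton income tax: $597.02 + $2,305.10 = $2,902.12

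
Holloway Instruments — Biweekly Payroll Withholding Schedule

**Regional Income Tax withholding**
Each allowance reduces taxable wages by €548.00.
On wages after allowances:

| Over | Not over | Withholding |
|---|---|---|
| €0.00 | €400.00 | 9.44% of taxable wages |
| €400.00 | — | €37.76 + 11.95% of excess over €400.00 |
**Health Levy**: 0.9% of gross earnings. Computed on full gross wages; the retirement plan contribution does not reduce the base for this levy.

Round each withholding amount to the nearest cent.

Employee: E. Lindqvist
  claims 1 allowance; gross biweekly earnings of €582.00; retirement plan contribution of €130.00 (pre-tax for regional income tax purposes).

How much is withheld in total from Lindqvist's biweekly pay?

Regional Income Tax: taxable = €582.00 − €130.00 − 1×€548.00 = €-96.00
  Taxable ≤ 0 → €0.00
Health Levy: 0.9% × €582.00 = €5.24
Total: €0.00 + €5.24 = €5.24

€5.24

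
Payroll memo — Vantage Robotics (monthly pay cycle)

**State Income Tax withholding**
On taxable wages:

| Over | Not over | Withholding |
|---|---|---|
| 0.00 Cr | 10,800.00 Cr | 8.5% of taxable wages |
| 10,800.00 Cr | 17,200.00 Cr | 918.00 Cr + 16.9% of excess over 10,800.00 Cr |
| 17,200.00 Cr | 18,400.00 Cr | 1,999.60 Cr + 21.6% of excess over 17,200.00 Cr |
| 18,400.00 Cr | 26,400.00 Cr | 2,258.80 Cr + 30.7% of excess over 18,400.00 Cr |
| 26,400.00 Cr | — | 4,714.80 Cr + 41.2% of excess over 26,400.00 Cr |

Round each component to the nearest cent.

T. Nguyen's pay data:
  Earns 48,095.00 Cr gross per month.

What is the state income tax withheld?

State Income Tax: taxable = 48,095.00 Cr
  4,714.80 Cr + 41.2% × (48,095.00 Cr − 26,400.00 Cr) = 4,714.80 Cr + 41.2% × 21,695.00 Cr = 13,653.14 Cr

13,653.14 Cr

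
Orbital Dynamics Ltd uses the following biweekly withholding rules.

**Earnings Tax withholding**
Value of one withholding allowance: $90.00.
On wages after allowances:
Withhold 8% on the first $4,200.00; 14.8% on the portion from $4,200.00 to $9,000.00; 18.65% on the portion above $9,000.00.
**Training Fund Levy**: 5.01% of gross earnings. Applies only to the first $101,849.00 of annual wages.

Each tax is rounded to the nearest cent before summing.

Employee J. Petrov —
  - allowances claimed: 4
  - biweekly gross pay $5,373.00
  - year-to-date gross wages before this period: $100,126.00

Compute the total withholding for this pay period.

$542.64

Earnings Tax: taxable = $5,373.00 − 4×$90.00 = $5,013.00
  $336.00 + 14.8% × ($5,013.00 − $4,200.00) = $336.00 + 14.8% × $813.00 = $456.32
Training Fund Levy: cap $101,849.00 − YTD $100,126.00 = $1,723.00 subject; 5.01% × $1,723.00 = $86.32
Total: $456.32 + $86.32 = $542.64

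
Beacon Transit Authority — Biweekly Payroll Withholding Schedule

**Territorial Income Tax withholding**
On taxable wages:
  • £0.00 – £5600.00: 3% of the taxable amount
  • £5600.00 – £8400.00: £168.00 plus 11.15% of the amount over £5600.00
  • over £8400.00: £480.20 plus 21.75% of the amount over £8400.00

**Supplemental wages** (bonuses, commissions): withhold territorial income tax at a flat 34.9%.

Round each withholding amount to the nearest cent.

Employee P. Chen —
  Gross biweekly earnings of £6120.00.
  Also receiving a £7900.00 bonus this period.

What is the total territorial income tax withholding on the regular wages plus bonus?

£2983.08

Territorial Income Tax: taxable = £6120.00
  £168.00 + 11.15% × (£6120.00 − £5600.00) = £168.00 + 11.15% × £520.00 = £225.98
Supplemental (34.9% flat on bonus): 34.9% × £7900.00 = £2757.10
Total territorial income tax: £225.98 + £2757.10 = £2983.08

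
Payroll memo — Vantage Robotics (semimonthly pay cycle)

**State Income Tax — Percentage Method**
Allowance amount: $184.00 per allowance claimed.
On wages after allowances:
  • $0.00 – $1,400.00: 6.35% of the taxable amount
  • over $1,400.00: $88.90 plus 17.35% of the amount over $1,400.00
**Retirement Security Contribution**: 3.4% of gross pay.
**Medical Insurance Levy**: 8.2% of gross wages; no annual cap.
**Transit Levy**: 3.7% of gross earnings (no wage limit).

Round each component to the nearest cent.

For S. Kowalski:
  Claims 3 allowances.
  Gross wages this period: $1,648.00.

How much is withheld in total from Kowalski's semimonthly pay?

State Income Tax: taxable = $1,648.00 − 3×$184.00 = $1,096.00
  6.35% × $1,096.00 = $69.60
Retirement Security Contribution: 3.4% × $1,648.00 = $56.03
Medical Insurance Levy: 8.2% × $1,648.00 = $135.14
Transit Levy: 3.7% × $1,648.00 = $60.98
Total: $69.60 + $56.03 + $135.14 + $60.98 = $321.75

$321.75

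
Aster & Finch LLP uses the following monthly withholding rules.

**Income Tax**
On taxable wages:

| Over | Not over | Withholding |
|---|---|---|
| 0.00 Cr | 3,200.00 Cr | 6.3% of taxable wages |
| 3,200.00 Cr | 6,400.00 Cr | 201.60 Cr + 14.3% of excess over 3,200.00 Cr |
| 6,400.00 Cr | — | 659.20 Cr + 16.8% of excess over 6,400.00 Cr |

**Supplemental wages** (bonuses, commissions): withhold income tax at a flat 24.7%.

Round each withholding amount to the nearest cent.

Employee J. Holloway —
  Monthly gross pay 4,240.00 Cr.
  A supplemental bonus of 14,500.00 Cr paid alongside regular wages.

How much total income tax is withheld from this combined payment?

Income Tax: taxable = 4,240.00 Cr
  201.60 Cr + 14.3% × (4,240.00 Cr − 3,200.00 Cr) = 201.60 Cr + 14.3% × 1,040.00 Cr = 350.32 Cr
Supplemental (24.7% flat on bonus): 24.7% × 14,500.00 Cr = 3,581.50 Cr
Total income tax: 350.32 Cr + 3,581.50 Cr = 3,931.82 Cr

3,931.82 Cr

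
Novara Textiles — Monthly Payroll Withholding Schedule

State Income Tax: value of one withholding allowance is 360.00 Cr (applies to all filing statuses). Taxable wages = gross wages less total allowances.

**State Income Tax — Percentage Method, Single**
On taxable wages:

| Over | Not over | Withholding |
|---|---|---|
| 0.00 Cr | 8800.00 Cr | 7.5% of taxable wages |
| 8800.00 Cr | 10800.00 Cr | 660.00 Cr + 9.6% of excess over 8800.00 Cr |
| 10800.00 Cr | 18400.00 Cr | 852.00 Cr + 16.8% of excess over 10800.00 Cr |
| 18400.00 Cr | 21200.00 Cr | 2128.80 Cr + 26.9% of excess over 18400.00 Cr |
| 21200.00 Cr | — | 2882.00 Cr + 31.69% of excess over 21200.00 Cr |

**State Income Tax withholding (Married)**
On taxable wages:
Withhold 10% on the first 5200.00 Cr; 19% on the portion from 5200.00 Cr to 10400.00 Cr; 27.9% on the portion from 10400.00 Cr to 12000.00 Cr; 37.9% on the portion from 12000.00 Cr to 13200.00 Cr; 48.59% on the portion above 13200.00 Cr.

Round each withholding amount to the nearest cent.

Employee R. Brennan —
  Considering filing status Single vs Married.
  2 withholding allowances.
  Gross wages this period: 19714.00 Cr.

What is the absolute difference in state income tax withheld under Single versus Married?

State Income Tax (Single): taxable = 19714.00 Cr − 2×360.00 Cr = 18994.00 Cr
  2128.80 Cr + 26.9% × (18994.00 Cr − 18400.00 Cr) = 2128.80 Cr + 26.9% × 594.00 Cr = 2288.59 Cr
State Income Tax (Married): taxable = 19714.00 Cr − 2×360.00 Cr = 18994.00 Cr
  2409.20 Cr + 48.59% × (18994.00 Cr − 13200.00 Cr) = 2409.20 Cr + 48.59% × 5794.00 Cr = 5224.50 Cr
Difference: |2288.59 Cr − 5224.50 Cr| = 2935.91 Cr (higher under Married)

2935.91 Cr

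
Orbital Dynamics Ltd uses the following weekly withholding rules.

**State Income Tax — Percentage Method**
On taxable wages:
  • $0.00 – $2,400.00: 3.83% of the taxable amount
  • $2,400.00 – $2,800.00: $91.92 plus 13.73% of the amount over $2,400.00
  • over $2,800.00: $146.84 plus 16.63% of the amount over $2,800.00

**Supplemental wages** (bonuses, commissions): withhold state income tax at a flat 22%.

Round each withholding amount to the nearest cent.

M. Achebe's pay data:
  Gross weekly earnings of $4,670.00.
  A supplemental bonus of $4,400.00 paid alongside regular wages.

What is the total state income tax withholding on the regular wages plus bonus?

State Income Tax: taxable = $4,670.00
  $146.84 + 16.63% × ($4,670.00 − $2,800.00) = $146.84 + 16.63% × $1,870.00 = $457.82
Supplemental (22% flat on bonus): 22% × $4,400.00 = $968.00
Total state income tax: $457.82 + $968.00 = $1,425.82

$1,425.82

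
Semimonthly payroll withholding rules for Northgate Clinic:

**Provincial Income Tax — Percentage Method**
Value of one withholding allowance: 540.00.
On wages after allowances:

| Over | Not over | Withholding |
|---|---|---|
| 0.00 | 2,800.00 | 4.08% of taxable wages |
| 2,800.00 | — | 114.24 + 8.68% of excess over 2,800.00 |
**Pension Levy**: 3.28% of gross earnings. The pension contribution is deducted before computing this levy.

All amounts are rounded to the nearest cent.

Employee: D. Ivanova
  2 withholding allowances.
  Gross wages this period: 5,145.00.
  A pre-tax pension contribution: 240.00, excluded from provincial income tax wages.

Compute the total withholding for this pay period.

364.09

Provincial Income Tax: taxable = 5,145.00 − 240.00 − 2×540.00 = 3,825.00
  114.24 + 8.68% × (3,825.00 − 2,800.00) = 114.24 + 8.68% × 1,025.00 = 203.21
Pension Levy: 3.28% × 4,905.00 = 160.88
Total: 203.21 + 160.88 = 364.09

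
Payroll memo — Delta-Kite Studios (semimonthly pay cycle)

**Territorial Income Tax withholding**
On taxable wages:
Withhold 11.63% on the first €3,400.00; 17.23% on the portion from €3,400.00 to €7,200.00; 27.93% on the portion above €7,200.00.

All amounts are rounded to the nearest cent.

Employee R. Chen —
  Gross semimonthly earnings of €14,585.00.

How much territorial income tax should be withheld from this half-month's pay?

€3,112.79

Territorial Income Tax: taxable = €14,585.00
  €1,050.16 + 27.93% × (€14,585.00 − €7,200.00) = €1,050.16 + 27.93% × €7,385.00 = €3,112.79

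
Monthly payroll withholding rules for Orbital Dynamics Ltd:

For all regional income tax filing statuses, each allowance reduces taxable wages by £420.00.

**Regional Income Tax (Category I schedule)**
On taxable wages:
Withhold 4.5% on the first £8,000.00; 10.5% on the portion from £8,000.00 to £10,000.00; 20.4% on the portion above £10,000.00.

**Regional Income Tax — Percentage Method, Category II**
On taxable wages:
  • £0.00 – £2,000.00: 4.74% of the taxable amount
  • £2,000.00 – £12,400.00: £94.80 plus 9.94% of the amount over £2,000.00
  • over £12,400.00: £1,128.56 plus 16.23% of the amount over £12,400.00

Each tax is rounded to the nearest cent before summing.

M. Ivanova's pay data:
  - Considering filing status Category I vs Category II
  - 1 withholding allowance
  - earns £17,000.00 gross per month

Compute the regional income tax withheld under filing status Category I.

Regional Income Tax (Category I): taxable = £17,000.00 − 1×£420.00 = £16,580.00
  £570.00 + 20.4% × (£16,580.00 − £10,000.00) = £570.00 + 20.4% × £6,580.00 = £1,912.32

£1,912.32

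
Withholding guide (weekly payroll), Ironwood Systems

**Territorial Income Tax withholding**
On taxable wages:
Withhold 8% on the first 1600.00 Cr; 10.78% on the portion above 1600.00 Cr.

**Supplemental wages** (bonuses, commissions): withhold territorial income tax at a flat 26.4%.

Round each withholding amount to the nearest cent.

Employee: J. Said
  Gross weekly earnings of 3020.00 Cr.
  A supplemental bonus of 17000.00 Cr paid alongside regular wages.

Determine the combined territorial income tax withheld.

Territorial Income Tax: taxable = 3020.00 Cr
  128.00 Cr + 10.78% × (3020.00 Cr − 1600.00 Cr) = 128.00 Cr + 10.78% × 1420.00 Cr = 281.08 Cr
Supplemental (26.4% flat on bonus): 26.4% × 17000.00 Cr = 4488.00 Cr
Total territorial income tax: 281.08 Cr + 4488.00 Cr = 4769.08 Cr

4769.08 Cr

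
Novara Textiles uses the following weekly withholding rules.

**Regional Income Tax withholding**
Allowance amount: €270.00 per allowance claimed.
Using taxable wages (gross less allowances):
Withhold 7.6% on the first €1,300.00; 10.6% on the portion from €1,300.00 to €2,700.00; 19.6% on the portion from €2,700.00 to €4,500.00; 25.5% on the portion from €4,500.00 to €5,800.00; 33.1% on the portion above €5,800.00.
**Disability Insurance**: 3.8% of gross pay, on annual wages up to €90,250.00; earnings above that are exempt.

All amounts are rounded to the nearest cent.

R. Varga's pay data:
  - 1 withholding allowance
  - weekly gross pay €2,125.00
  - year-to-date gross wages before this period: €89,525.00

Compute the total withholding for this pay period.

€185.18

Regional Income Tax: taxable = €2,125.00 − 1×€270.00 = €1,855.00
  €98.80 + 10.6% × (€1,855.00 − €1,300.00) = €98.80 + 10.6% × €555.00 = €157.63
Disability Insurance: cap €90,250.00 − YTD €89,525.00 = €725.00 subject; 3.8% × €725.00 = €27.55
Total: €157.63 + €27.55 = €185.18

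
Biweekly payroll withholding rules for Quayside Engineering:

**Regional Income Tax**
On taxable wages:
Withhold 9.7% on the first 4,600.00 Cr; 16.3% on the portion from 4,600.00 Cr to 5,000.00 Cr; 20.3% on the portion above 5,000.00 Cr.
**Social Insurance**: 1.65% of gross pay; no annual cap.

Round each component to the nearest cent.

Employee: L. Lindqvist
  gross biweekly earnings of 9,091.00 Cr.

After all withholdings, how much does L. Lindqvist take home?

7,599.13 Cr

Regional Income Tax: taxable = 9,091.00 Cr
  511.40 Cr + 20.3% × (9,091.00 Cr − 5,000.00 Cr) = 511.40 Cr + 20.3% × 4,091.00 Cr = 1,341.87 Cr
Social Insurance: 1.65% × 9,091.00 Cr = 150.00 Cr
Total withheld: 1,341.87 Cr + 150.00 Cr = 1,491.87 Cr
Net pay: 9,091.00 Cr − 1,491.87 Cr = 7,599.13 Cr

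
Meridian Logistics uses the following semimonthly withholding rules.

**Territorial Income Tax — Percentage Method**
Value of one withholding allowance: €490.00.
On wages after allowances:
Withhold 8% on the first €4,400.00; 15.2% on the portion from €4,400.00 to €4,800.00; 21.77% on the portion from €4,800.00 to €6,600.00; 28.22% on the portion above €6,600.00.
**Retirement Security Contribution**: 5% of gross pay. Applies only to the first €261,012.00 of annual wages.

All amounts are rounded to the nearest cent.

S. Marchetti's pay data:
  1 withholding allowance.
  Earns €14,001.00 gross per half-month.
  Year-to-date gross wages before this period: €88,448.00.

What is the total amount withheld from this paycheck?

€3,454.99

Territorial Income Tax: taxable = €14,001.00 − 1×€490.00 = €13,511.00
  €804.66 + 28.22% × (€13,511.00 − €6,600.00) = €804.66 + 28.22% × €6,911.00 = €2,754.94
Retirement Security Contribution: 5% × €14,001.00 = €700.05
Total: €2,754.94 + €700.05 = €3,454.99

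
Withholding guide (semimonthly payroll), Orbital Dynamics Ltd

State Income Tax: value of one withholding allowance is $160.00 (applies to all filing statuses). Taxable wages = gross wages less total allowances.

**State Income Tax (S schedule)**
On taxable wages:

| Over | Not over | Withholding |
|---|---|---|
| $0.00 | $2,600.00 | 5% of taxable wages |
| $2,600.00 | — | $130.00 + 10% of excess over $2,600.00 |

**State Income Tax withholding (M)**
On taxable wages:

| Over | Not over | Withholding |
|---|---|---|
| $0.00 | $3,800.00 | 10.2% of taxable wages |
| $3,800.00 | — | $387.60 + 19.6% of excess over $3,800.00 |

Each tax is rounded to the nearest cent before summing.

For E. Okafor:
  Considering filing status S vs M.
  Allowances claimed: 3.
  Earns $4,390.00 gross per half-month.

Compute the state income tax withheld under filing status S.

$261.00

State Income Tax (S): taxable = $4,390.00 − 3×$160.00 = $3,910.00
  $130.00 + 10% × ($3,910.00 − $2,600.00) = $130.00 + 10% × $1,310.00 = $261.00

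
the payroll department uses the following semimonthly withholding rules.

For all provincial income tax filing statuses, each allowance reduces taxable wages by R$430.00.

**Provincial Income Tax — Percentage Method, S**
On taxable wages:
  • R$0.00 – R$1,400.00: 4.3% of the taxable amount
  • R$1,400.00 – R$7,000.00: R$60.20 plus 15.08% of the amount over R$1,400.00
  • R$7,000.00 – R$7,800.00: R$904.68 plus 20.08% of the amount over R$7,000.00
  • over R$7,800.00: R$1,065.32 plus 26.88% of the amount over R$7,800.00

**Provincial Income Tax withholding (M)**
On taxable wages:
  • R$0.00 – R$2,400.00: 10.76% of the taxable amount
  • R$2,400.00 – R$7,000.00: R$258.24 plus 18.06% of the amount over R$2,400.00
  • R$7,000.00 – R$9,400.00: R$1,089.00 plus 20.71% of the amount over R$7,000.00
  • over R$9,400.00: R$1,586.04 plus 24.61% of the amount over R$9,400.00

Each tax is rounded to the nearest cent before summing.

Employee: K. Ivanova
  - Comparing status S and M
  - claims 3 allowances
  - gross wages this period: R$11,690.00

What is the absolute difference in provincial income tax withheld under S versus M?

R$67.94

Provincial Income Tax (S): taxable = R$11,690.00 − 3×R$430.00 = R$10,400.00
  R$1,065.32 + 26.88% × (R$10,400.00 − R$7,800.00) = R$1,065.32 + 26.88% × R$2,600.00 = R$1,764.20
Provincial Income Tax (M): taxable = R$11,690.00 − 3×R$430.00 = R$10,400.00
  R$1,586.04 + 24.61% × (R$10,400.00 − R$9,400.00) = R$1,586.04 + 24.61% × R$1,000.00 = R$1,832.14
Difference: |R$1,764.20 − R$1,832.14| = R$67.94 (higher under M)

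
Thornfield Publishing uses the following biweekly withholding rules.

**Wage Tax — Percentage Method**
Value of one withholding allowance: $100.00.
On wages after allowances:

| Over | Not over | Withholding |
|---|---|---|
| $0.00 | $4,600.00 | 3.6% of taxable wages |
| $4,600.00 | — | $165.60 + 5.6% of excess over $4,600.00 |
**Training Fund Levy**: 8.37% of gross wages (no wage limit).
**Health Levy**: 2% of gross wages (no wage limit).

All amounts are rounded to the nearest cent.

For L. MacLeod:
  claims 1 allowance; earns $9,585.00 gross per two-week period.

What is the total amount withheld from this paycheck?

$1,433.12

Wage Tax: taxable = $9,585.00 − 1×$100.00 = $9,485.00
  $165.60 + 5.6% × ($9,485.00 − $4,600.00) = $165.60 + 5.6% × $4,885.00 = $439.16
Training Fund Levy: 8.37% × $9,585.00 = $802.26
Health Levy: 2% × $9,585.00 = $191.70
Total: $439.16 + $802.26 + $191.70 = $1,433.12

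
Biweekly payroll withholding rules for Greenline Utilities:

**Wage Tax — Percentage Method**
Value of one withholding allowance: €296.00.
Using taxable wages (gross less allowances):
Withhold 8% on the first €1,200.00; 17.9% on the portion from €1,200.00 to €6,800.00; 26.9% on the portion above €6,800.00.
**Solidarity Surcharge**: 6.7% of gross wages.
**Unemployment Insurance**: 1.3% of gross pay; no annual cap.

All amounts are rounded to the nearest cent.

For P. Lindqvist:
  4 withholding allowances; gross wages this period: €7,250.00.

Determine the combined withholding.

Wage Tax: taxable = €7,250.00 − 4×€296.00 = €6,066.00
  €96.00 + 17.9% × (€6,066.00 − €1,200.00) = €96.00 + 17.9% × €4,866.00 = €967.01
Solidarity Surcharge: 6.7% × €7,250.00 = €485.75
Unemployment Insurance: 1.3% × €7,250.00 = €94.25
Total: €967.01 + €485.75 + €94.25 = €1,547.01

€1,547.01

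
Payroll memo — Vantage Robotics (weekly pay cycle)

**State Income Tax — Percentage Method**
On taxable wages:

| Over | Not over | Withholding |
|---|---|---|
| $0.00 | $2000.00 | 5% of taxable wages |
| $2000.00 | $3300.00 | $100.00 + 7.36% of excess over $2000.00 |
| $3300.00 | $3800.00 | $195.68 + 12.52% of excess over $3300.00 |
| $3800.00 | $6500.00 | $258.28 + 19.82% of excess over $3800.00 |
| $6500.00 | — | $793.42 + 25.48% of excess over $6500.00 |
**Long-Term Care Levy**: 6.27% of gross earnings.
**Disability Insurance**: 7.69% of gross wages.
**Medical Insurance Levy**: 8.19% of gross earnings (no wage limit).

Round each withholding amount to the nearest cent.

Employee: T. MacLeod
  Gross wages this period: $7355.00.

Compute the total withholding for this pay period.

$2640.40

State Income Tax: taxable = $7355.00
  $793.42 + 25.48% × ($7355.00 − $6500.00) = $793.42 + 25.48% × $855.00 = $1011.27
Long-Term Care Levy: 6.27% × $7355.00 = $461.16
Disability Insurance: 7.69% × $7355.00 = $565.60
Medical Insurance Levy: 8.19% × $7355.00 = $602.37
Total: $1011.27 + $461.16 + $565.60 + $602.37 = $2640.40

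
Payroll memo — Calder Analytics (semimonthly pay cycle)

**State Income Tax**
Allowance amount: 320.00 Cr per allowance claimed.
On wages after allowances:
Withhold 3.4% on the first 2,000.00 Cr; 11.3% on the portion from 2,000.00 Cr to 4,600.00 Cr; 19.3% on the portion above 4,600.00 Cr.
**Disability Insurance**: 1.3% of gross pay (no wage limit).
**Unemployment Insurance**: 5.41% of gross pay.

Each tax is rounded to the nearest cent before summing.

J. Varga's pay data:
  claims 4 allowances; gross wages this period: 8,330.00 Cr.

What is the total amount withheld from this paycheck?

1,393.59 Cr

State Income Tax: taxable = 8,330.00 Cr − 4×320.00 Cr = 7,050.00 Cr
  361.80 Cr + 19.3% × (7,050.00 Cr − 4,600.00 Cr) = 361.80 Cr + 19.3% × 2,450.00 Cr = 834.65 Cr
Disability Insurance: 1.3% × 8,330.00 Cr = 108.29 Cr
Unemployment Insurance: 5.41% × 8,330.00 Cr = 450.65 Cr
Total: 834.65 Cr + 108.29 Cr + 450.65 Cr = 1,393.59 Cr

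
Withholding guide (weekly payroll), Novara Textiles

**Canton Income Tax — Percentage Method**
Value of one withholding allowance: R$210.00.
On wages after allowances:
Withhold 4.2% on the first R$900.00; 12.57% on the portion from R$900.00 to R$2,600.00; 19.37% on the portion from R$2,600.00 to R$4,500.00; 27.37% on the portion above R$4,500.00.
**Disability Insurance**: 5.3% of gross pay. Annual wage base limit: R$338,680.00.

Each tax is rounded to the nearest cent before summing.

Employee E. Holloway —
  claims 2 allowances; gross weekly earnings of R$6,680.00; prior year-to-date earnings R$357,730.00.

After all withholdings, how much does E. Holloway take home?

R$5,578.77

Canton Income Tax: taxable = R$6,680.00 − 2×R$210.00 = R$6,260.00
  R$619.52 + 27.37% × (R$6,260.00 − R$4,500.00) = R$619.52 + 27.37% × R$1,760.00 = R$1,101.23
Disability Insurance: YTD R$357,730.00 ≥ cap R$338,680.00 → R$0.00
Total withheld: R$1,101.23 + R$0.00 = R$1,101.23
Net pay: R$6,680.00 − R$1,101.23 = R$5,578.77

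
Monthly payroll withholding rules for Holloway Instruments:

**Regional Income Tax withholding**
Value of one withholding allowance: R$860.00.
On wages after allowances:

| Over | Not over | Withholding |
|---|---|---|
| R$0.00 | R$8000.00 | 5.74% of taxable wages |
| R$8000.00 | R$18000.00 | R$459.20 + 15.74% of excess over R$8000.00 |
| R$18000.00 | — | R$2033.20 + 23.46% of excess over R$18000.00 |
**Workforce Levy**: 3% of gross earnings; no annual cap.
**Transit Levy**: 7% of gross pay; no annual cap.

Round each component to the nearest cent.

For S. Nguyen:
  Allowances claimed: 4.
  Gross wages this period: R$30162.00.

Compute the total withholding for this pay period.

R$7095.58

Regional Income Tax: taxable = R$30162.00 − 4×R$860.00 = R$26722.00
  R$2033.20 + 23.46% × (R$26722.00 − R$18000.00) = R$2033.20 + 23.46% × R$8722.00 = R$4079.38
Workforce Levy: 3% × R$30162.00 = R$904.86
Transit Levy: 7% × R$30162.00 = R$2111.34
Total: R$4079.38 + R$904.86 + R$2111.34 = R$7095.58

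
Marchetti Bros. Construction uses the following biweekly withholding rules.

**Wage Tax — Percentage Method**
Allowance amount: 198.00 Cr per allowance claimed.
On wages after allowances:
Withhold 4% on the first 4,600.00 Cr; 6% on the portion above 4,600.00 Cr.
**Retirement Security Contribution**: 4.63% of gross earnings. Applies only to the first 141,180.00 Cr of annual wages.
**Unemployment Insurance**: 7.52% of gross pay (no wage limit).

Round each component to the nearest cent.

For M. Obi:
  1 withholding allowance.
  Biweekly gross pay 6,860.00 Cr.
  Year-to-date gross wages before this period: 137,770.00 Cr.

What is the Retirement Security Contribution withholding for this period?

Retirement Security Contribution: cap 141,180.00 Cr − YTD 137,770.00 Cr = 3,410.00 Cr subject; 4.63% × 3,410.00 Cr = 157.88 Cr

157.88 Cr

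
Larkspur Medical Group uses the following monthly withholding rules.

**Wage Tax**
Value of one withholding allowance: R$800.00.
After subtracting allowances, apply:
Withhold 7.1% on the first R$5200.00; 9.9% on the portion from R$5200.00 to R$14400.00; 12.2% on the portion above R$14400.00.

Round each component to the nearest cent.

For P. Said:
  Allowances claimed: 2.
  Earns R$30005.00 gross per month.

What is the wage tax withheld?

R$2988.61

Wage Tax: taxable = R$30005.00 − 2×R$800.00 = R$28405.00
  R$1280.00 + 12.2% × (R$28405.00 − R$14400.00) = R$1280.00 + 12.2% × R$14005.00 = R$2988.61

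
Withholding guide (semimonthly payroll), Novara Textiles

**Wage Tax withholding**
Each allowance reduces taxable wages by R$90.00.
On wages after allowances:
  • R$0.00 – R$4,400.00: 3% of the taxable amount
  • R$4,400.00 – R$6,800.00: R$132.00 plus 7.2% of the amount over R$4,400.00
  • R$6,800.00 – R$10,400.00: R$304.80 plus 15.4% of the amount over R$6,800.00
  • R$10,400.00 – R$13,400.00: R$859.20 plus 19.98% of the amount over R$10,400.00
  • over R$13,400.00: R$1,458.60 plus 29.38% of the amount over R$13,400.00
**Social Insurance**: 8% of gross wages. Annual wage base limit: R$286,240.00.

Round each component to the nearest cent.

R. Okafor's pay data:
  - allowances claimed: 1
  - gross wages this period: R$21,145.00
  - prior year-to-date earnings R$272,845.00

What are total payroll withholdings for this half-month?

R$4,779.24

Wage Tax: taxable = R$21,145.00 − 1×R$90.00 = R$21,055.00
  R$1,458.60 + 29.38% × (R$21,055.00 − R$13,400.00) = R$1,458.60 + 29.38% × R$7,655.00 = R$3,707.64
Social Insurance: cap R$286,240.00 − YTD R$272,845.00 = R$13,395.00 subject; 8% × R$13,395.00 = R$1,071.60
Total: R$3,707.64 + R$1,071.60 = R$4,779.24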